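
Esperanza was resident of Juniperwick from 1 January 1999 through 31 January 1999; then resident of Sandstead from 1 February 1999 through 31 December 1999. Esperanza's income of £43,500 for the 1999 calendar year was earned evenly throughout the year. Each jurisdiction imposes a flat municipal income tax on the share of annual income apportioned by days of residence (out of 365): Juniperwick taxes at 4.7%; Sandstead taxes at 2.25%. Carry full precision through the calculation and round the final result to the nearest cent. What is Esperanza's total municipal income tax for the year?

£1,069.27

Juniperwick, 1 January – 31 January 1999: 31 days → £43,500 × 4.7% × 31/365 = £173.6425
Sandstead, 1 February – 31 December 1999: 334 days → £43,500 × 2.25% × 334/365 = £895.6233
Total = £1,069.2658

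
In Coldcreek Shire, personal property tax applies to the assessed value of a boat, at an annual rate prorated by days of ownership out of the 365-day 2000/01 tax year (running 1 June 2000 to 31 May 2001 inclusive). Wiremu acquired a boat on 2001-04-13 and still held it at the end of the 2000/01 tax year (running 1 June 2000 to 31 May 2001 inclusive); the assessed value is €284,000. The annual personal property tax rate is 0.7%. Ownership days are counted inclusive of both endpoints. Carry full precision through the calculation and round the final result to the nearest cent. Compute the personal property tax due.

Days held (2001-04-13 to 2001-05-31): 49 out of 365
Tax = €284,000 × 0.7% × 49/365 = €266.8822

€266.88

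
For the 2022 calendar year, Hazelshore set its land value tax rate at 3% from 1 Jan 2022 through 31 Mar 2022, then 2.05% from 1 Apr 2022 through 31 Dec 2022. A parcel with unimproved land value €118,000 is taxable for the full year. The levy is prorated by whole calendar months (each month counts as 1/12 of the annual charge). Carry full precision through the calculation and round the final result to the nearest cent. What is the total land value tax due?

1 Jan – 31 Mar 2022: 3 months at 3% → €118,000 × 3% × 3/12 = €885.0000
1 Apr – 31 Dec 2022: 9 months at 2.05% → €118,000 × 2.05% × 9/12 = €1,814.2500
Total = €2,699.2500

€2,699.25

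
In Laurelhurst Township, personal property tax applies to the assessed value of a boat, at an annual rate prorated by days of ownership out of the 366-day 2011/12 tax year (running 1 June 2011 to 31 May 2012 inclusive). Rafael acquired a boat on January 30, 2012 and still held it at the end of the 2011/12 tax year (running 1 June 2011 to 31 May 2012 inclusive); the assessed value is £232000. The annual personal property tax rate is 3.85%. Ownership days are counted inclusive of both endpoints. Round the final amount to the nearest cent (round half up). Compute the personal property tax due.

Days held (January 30 – May 31, 2012): 123 out of 366
Tax = £232000 × 3.85% × 123/366 = £3001.7377

£3001.74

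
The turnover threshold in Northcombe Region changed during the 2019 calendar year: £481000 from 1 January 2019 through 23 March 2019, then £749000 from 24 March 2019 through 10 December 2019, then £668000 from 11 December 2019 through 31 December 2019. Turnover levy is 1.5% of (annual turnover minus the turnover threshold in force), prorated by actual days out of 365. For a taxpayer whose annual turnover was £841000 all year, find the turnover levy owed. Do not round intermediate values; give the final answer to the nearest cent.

£2353.03

1 January – 23 March 2019: 82 days, exemption £481000 → (£841000 − £481000) × 1.5% × 82/365 = £1213.1507
24 March – 10 December 2019: 262 days, exemption £749000 → (£841000 − £749000) × 1.5% × 262/365 = £990.5753
11 December – 31 December 2019: 21 days, exemption £668000 → (£841000 − £668000) × 1.5% × 21/365 = £149.3014
Total = £2353.0274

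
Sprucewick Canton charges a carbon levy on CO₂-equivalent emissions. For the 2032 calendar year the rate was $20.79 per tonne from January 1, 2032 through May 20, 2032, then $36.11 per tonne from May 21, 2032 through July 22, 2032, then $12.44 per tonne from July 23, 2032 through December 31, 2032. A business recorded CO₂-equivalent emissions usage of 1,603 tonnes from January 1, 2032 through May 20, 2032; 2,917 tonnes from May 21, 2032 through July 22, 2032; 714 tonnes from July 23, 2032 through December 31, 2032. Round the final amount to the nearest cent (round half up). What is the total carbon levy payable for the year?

$147,541.40

January 1 – May 20, 2032: 1,603 tonnes at $20.79/tonne → $33,326.37
May 21 – July 22, 2032: 2,917 tonnes at $36.11/tonne → $105,332.87
July 23 – December 31, 2032: 714 tonnes at $12.44/tonne → $8,882.16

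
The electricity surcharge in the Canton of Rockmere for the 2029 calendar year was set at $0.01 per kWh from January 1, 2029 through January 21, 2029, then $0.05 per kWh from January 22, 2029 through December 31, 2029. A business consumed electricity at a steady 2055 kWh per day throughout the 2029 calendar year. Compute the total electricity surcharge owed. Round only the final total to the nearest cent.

$35777.55

January 1 – January 21, 2029: 21 days × 2055 kWh/day = 43,155 kWh at $0.01/kWh → $431.55
January 22 – December 31, 2029: 344 days × 2055 kWh/day = 706,920 kWh at $0.05/kWh → $35346.00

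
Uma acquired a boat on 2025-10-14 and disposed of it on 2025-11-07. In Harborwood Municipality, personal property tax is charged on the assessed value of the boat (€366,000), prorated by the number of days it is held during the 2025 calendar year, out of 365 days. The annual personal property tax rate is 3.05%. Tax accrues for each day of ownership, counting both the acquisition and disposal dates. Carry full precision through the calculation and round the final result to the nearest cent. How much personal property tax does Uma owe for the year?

Days held (2025-10-14 to 2025-11-07): 25 out of 365
Tax = €366,000 × 3.05% × 25/365 = €764.5890

€764.59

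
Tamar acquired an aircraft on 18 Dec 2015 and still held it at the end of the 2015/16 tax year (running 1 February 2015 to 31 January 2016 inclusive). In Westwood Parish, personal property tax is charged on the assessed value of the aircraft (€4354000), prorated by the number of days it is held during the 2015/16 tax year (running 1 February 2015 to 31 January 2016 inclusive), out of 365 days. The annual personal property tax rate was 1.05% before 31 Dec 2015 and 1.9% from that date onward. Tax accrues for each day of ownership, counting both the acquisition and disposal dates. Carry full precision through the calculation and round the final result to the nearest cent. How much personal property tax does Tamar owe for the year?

18 Dec – 30 Dec 2015: 13 days at 1.05% → €4354000 × 1.05% × 13/365 = €1628.2767
31 Dec 2015 – 31 Jan 2016: 32 days at 1.9% → €4354000 × 1.9% × 32/365 = €7252.6904
Total = €8880.9671

€8880.97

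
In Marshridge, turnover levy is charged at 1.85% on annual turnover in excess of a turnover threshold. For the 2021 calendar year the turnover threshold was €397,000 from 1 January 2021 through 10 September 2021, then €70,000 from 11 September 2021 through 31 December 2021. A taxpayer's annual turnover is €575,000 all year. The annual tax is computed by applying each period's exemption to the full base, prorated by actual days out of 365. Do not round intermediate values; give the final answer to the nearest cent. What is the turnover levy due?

€5,149.28

1 January – 10 September 2021: 253 days, exemption €397,000 → (€575,000 − €397,000) × 1.85% × 253/365 = €2,282.5452
11 September – 31 December 2021: 112 days, exemption €70,000 → (€575,000 − €70,000) × 1.85% × 112/365 = €2,866.7397
Total = €5,149.2849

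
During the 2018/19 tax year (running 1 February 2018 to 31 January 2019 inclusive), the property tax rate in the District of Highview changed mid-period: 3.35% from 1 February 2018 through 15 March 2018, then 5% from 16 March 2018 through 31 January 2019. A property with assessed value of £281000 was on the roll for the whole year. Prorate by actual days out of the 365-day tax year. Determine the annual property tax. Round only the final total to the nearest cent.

1 February – 15 March 2018: 43 days at 3.35% → £281000 × 3.35% × 43/365 = £1108.9877
16 March 2018 – 31 January 2019: 322 days at 5% → £281000 × 5% × 322/365 = £12394.7945
Total = £13503.7822

£13503.78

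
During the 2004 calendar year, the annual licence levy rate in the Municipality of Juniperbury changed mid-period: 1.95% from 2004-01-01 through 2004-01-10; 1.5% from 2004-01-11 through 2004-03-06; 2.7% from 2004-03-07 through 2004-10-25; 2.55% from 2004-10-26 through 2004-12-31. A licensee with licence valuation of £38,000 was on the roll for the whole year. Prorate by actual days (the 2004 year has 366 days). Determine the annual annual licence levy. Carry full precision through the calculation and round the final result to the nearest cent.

2004-01-01 to 2004-01-10: 10 days at 1.95% → £38,000 × 1.95% × 10/366 = £20.2459
2004-01-11 to 2004-03-06: 56 days at 1.5% → £38,000 × 1.5% × 56/366 = £87.2131
2004-03-07 to 2004-10-25: 233 days at 2.7% → £38,000 × 2.7% × 233/366 = £653.1639
2004-10-26 to 2004-12-31: 67 days at 2.55% → £38,000 × 2.55% × 67/366 = £177.3852
Total = £938.0082

£938.01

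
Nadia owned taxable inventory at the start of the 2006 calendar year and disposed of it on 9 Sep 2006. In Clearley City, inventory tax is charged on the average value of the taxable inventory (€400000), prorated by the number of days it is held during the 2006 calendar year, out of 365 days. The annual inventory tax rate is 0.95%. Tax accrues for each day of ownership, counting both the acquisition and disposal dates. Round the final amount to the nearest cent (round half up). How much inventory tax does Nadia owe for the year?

€2623.56

Days held (1 Jan – 9 Sep 2006): 252 out of 365
Tax = €400000 × 0.95% × 252/365 = €2623.5616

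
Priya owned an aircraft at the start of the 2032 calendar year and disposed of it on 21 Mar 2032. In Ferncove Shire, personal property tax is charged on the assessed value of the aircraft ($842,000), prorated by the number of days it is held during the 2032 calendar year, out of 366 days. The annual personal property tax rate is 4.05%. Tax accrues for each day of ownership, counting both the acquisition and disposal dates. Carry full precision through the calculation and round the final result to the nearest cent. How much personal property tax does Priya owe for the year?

$7,546.94

Days held (1 Jan – 21 Mar 2032): 81 out of 366
Tax = $842,000 × 4.05% × 81/366 = $7,546.9426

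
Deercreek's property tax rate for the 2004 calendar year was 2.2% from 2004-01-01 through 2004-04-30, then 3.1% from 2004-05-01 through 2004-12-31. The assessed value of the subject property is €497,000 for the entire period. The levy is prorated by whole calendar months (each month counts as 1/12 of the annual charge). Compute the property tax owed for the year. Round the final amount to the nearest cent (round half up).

€13,916.00

2004-01-01 to 2004-04-30: 4 months at 2.2% → €497,000 × 2.2% × 4/12 = €3,644.6667
2004-05-01 to 2004-12-31: 8 months at 3.1% → €497,000 × 3.1% × 8/12 = €10,271.3333
Total = €13,916.0000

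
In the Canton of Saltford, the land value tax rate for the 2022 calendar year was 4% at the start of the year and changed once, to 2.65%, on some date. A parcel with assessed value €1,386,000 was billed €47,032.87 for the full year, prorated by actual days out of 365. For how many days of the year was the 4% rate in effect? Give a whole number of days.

201 days

Let d = days at the first rate; then 365 − d days at the second rate.
€1,386,000 × [4%·d + 2.65%·(365−d)] / 365 = €47,032.87
Solving gives d = 201, so the new rate took effect on 21 Jul 2022.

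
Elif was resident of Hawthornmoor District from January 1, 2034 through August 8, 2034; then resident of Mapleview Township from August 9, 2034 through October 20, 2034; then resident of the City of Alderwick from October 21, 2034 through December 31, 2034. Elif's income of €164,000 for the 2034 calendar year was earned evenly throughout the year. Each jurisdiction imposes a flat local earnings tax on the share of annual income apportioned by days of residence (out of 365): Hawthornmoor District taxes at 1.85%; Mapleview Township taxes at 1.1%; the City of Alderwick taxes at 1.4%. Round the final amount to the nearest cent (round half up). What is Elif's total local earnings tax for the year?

€2,642.42

Hawthornmoor District, January 1 – August 8, 2034: 220 days → €164,000 × 1.85% × 220/365 = €1,828.7123
Mapleview Township, August 9 – October 20, 2034: 73 days → €164,000 × 1.1% × 73/365 = €360.8000
The City of Alderwick, October 21 – December 31, 2034: 72 days → €164,000 × 1.4% × 72/365 = €452.9096
Total = €2,642.4219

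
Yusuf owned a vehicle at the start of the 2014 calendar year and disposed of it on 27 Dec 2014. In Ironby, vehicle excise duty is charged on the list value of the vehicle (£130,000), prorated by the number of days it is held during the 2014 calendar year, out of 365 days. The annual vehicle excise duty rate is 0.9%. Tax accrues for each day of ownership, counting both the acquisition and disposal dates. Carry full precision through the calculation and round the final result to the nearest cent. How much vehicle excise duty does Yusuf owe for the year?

Days held (1 Jan – 27 Dec 2014): 361 out of 365
Tax = £130,000 × 0.9% × 361/365 = £1,157.1781

£1,157.18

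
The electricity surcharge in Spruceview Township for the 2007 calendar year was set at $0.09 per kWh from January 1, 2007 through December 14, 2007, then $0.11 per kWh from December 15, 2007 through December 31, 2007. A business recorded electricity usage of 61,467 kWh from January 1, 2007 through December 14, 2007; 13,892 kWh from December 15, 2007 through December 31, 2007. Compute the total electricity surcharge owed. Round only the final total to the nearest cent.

January 1 – December 14, 2007: 61,467 kWh at $0.09/kWh → $5,532.03
December 15 – December 31, 2007: 13,892 kWh at $0.11/kWh → $1,528.12

$7,060.15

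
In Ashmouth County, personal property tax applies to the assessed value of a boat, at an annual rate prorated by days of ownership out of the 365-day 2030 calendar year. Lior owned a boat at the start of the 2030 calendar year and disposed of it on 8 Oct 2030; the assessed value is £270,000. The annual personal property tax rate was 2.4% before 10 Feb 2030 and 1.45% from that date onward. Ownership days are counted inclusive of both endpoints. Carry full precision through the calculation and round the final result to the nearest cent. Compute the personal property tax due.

1 Jan – 9 Feb 2030: 40 days at 2.4% → £270,000 × 2.4% × 40/365 = £710.1370
10 Feb – 8 Oct 2030: 241 days at 1.45% → £270,000 × 1.45% × 241/365 = £2,584.9726
Total = £3,295.1096

£3,295.11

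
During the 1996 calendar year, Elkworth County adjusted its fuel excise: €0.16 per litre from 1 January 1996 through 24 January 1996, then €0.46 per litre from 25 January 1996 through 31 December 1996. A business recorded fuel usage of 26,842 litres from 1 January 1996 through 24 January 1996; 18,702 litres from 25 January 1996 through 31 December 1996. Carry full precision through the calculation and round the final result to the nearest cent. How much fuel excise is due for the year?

1 January – 24 January 1996: 26,842 litres at €0.16/litre → €4,294.72
25 January – 31 December 1996: 18,702 litres at €0.46/litre → €8,602.92

€12,897.64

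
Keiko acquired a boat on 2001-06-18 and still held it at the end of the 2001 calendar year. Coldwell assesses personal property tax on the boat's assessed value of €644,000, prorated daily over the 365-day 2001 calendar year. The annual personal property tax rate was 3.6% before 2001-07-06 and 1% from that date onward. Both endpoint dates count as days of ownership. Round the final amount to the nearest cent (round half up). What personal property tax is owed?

€4,301.57

2001-06-18 to 2001-07-05: 18 days at 3.6% → €644,000 × 3.6% × 18/365 = €1,143.3205
2001-07-06 to 2001-12-31: 179 days at 1% → €644,000 × 1% × 179/365 = €3,158.2466
Total = €4,301.5671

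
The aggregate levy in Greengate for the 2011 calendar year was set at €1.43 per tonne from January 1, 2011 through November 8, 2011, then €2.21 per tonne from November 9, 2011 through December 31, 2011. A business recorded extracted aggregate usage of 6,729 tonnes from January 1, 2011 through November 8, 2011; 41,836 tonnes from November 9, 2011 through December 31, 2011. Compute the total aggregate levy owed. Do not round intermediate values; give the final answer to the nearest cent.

January 1 – November 8, 2011: 6,729 tonnes at €1.43/tonne → €9,622.47
November 9 – December 31, 2011: 41,836 tonnes at €2.21/tonne → €92,457.56

€102,080.03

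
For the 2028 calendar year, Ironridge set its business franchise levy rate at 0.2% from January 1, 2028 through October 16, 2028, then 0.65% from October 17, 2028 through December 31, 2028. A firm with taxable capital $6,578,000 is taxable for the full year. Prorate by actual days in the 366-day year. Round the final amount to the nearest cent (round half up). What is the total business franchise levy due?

January 1 – October 16, 2028: 290 days at 0.2% → $6,578,000 × 0.2% × 290/366 = $10,424.1530
October 17 – December 31, 2028: 76 days at 0.65% → $6,578,000 × 0.65% × 76/366 = $8,878.5027
Total = $19,302.6557

$19,302.66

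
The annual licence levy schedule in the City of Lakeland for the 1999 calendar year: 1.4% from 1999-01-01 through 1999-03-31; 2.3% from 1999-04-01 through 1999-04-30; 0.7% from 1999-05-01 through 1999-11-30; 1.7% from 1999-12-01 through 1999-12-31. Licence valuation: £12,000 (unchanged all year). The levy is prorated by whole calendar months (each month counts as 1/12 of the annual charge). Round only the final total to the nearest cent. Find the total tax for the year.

1999-01-01 to 1999-03-31: 3 months at 1.4% → £12,000 × 1.4% × 3/12 = £42.0000
1999-04-01 to 1999-04-30: 1 month at 2.3% → £12,000 × 2.3% × 1/12 = £23.0000
1999-05-01 to 1999-11-30: 7 months at 0.7% → £12,000 × 0.7% × 7/12 = £49.0000
1999-12-01 to 1999-12-31: 1 month at 1.7% → £12,000 × 1.7% × 1/12 = £17.0000
Total = £131.0000

£131.00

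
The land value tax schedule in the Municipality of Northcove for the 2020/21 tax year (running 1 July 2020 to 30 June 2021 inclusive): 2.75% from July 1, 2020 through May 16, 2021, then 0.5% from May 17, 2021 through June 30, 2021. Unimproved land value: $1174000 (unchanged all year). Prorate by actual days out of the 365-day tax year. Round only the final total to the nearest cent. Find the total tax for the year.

July 1, 2020 – May 16, 2021: 320 days at 2.75% → $1174000 × 2.75% × 320/365 = $28304.6575
May 17 – June 30, 2021: 45 days at 0.5% → $1174000 × 0.5% × 45/365 = $723.6986
Total = $29028.3562

$29028.36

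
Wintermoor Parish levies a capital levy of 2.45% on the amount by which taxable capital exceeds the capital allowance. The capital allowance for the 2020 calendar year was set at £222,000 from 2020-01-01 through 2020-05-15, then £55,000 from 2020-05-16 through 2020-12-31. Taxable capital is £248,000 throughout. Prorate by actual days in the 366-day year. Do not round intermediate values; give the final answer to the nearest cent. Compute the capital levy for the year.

2020-01-01 to 2020-05-15: 136 days, exemption £222,000 → (£248,000 − £222,000) × 2.45% × 136/366 = £236.6995
2020-05-16 to 2020-12-31: 230 days, exemption £55,000 → (£248,000 − £55,000) × 2.45% × 230/366 = £2,971.4617
Total = £3,208.1612

£3,208.16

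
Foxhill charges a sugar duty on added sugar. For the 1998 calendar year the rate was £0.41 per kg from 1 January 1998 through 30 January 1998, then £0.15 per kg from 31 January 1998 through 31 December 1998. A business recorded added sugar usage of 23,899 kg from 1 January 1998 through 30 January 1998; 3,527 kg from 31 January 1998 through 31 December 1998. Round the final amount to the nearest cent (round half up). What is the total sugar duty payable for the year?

£10,327.64

1 January – 30 January 1998: 23,899 kg at £0.41/kg → £9,798.59
31 January – 31 December 1998: 3,527 kg at £0.15/kg → £529.05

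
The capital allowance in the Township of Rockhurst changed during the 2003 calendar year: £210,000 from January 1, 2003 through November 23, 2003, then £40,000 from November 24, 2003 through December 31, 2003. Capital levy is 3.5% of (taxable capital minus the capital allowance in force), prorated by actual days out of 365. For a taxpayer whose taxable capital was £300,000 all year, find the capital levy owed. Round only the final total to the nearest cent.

January 1 – November 23, 2003: 327 days, exemption £210,000 → (£300,000 − £210,000) × 3.5% × 327/365 = £2,822.0548
November 24 – December 31, 2003: 38 days, exemption £40,000 → (£300,000 − £40,000) × 3.5% × 38/365 = £947.3973
Total = £3,769.4521

£3,769.45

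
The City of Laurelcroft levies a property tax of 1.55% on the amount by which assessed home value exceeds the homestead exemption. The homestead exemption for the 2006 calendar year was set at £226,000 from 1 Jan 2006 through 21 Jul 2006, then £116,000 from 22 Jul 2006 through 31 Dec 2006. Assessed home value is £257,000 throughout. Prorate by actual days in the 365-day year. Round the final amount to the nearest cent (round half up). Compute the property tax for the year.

£1,241.91

1 Jan – 21 Jul 2006: 202 days, exemption £226,000 → (£257,000 − £226,000) × 1.55% × 202/365 = £265.9205
22 Jul – 31 Dec 2006: 163 days, exemption £116,000 → (£257,000 − £116,000) × 1.55% × 163/365 = £975.9904
Total = £1,241.9110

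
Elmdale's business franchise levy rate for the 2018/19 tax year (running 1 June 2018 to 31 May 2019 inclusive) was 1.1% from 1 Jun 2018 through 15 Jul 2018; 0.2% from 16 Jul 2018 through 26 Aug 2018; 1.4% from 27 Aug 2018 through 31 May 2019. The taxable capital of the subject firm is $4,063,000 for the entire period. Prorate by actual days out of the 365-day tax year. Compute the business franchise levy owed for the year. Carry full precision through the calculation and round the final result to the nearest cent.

$49,768.97

1 Jun – 15 Jul 2018: 45 days at 1.1% → $4,063,000 × 1.1% × 45/365 = $5,510.0959
16 Jul – 26 Aug 2018: 42 days at 0.2% → $4,063,000 × 0.2% × 42/365 = $935.0466
27 Aug 2018 – 31 May 2019: 278 days at 1.4% → $4,063,000 × 1.4% × 278/365 = $43,323.8247
Total = $49,768.9671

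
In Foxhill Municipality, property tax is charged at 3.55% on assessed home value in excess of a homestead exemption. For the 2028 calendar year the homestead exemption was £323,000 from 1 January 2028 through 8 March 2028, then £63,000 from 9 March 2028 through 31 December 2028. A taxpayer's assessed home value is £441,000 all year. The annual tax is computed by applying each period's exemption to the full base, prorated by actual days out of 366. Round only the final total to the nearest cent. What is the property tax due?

£11,704.14

1 January – 8 March 2028: 68 days, exemption £323,000 → (£441,000 − £323,000) × 3.55% × 68/366 = £778.2842
9 March – 31 December 2028: 298 days, exemption £63,000 → (£441,000 − £63,000) × 3.55% × 298/366 = £10,925.8525
Total = £11,704.1366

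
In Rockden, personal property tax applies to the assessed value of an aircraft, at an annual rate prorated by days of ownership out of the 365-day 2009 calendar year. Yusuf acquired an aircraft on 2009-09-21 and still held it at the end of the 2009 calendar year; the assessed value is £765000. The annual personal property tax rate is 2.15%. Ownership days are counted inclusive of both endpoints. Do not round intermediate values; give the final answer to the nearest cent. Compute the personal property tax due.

Days held (2009-09-21 to 2009-12-31): 102 out of 365
Tax = £765000 × 2.15% × 102/365 = £4596.2877

£4596.29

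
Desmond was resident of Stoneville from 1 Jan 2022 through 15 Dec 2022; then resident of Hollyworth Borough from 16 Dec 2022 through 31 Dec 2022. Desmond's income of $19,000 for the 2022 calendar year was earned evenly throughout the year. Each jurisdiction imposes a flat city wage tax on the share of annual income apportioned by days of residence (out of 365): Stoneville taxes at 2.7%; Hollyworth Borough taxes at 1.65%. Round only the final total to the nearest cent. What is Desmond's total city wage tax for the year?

Stoneville, 1 Jan – 15 Dec 2022: 349 days → $19,000 × 2.7% × 349/365 = $490.5123
Hollyworth Borough, 16 Dec – 31 Dec 2022: 16 days → $19,000 × 1.65% × 16/365 = $13.7425
Total = $504.2548

$504.25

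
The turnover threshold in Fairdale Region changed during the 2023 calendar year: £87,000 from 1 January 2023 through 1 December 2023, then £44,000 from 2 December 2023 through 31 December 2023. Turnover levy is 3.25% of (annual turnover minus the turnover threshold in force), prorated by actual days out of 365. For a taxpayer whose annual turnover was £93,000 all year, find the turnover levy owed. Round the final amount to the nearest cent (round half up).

£309.86

1 January – 1 December 2023: 335 days, exemption £87,000 → (£93,000 − £87,000) × 3.25% × 335/365 = £178.9726
2 December – 31 December 2023: 30 days, exemption £44,000 → (£93,000 − £44,000) × 3.25% × 30/365 = £130.8904
Total = £309.8630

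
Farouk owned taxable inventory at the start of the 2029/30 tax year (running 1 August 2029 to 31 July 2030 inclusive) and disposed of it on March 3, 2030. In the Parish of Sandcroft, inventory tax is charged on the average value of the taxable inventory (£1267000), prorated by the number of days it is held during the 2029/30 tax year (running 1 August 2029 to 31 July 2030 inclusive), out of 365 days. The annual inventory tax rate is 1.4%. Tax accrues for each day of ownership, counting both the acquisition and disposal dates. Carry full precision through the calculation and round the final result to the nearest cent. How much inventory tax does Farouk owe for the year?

Days held (August 1, 2029 – March 3, 2030): 215 out of 365
Tax = £1267000 × 1.4% × 215/365 = £10448.4110

£10448.41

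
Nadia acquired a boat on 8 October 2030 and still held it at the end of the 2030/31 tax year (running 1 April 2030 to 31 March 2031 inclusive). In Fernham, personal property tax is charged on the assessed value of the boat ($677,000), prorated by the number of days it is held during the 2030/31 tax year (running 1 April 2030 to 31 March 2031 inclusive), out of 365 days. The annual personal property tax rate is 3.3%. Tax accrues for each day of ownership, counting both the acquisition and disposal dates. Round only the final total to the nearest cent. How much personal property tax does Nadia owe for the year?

Days held (8 October 2030 – 31 March 2031): 175 out of 365
Tax = $677,000 × 3.3% × 175/365 = $10,711.4384

$10,711.44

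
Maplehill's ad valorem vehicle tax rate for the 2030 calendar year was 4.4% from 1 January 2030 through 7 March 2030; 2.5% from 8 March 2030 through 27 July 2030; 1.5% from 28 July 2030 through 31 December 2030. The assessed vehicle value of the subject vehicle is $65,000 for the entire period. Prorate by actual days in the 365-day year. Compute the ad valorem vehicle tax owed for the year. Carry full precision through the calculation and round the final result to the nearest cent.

$1,568.73

1 January – 7 March 2030: 66 days at 4.4% → $65,000 × 4.4% × 66/365 = $517.1507
8 March – 27 July 2030: 142 days at 2.5% → $65,000 × 2.5% × 142/365 = $632.1918
28 July – 31 December 2030: 157 days at 1.5% → $65,000 × 1.5% × 157/365 = $419.3836
Total = $1,568.7260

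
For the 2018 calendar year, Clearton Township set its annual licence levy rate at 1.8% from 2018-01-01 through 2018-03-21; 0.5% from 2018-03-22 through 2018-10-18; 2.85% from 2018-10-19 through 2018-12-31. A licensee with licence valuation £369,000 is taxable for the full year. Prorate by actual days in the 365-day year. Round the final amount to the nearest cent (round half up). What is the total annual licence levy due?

£4,654.45

2018-01-01 to 2018-03-21: 80 days at 1.8% → £369,000 × 1.8% × 80/365 = £1,455.7808
2018-03-22 to 2018-10-18: 211 days at 0.5% → £369,000 × 0.5% × 211/365 = £1,066.5616
2018-10-19 to 2018-12-31: 74 days at 2.85% → £369,000 × 2.85% × 74/365 = £2,132.1123
Total = £4,654.4548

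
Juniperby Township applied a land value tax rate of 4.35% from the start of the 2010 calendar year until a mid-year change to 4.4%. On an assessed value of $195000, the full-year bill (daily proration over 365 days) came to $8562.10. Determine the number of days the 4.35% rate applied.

Let d = days at the first rate; then 365 − d days at the second rate.
$195000 × [4.35%·d + 4.4%·(365−d)] / 365 = $8562.10
Solving gives d = 67, so the new rate took effect on 9 March 2010.

67 days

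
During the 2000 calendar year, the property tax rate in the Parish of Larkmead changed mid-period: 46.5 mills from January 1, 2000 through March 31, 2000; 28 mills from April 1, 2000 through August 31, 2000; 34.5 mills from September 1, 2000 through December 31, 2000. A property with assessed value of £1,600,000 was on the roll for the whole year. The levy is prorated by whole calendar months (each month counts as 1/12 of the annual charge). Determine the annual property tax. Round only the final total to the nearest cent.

January 1 – March 31, 2000: 3 months at 46.5 mills → £1,600,000 × 4.65% × 3/12 = £18,600.0000
April 1 – August 31, 2000: 5 months at 28 mills → £1,600,000 × 2.8% × 5/12 = £18,666.6667
September 1 – December 31, 2000: 4 months at 34.5 mills → £1,600,000 × 3.45% × 4/12 = £18,400.0000
Total = £55,666.6667

£55,666.67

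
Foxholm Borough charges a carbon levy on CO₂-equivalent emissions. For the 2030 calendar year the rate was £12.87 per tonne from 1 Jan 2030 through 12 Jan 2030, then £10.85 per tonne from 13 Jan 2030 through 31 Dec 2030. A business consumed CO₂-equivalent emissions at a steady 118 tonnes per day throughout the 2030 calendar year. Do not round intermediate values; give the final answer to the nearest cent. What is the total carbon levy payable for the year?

£470,169.82

1 Jan – 12 Jan 2030: 12 days × 118 tonnes/day = 1,416 tonnes at £12.87/tonne → £18,223.92
13 Jan – 31 Dec 2030: 353 days × 118 tonnes/day = 41,654 tonnes at £10.85/tonne → £451,945.90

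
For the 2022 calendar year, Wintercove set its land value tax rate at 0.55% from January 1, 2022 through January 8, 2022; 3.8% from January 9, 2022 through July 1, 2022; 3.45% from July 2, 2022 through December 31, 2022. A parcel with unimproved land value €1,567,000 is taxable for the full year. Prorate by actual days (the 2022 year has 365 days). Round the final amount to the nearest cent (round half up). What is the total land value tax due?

€55,680.02

January 1 – January 8, 2022: 8 days at 0.55% → €1,567,000 × 0.55% × 8/365 = €188.8986
January 9 – July 1, 2022: 174 days at 3.8% → €1,567,000 × 3.8% × 174/365 = €28,386.3123
July 2 – December 31, 2022: 183 days at 3.45% → €1,567,000 × 3.45% × 183/365 = €27,104.8068
Total = €55,680.0178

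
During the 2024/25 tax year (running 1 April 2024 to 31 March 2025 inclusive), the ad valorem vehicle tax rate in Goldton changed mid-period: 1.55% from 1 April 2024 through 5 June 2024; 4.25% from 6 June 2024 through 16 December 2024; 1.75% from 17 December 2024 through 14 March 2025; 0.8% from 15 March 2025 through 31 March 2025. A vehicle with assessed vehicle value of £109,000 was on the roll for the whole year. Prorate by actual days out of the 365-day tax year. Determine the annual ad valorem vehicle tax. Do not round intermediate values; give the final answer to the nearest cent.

£3,268.21

1 April – 5 June 2024: 66 days at 1.55% → £109,000 × 1.55% × 66/365 = £305.4986
6 June – 16 December 2024: 194 days at 4.25% → £109,000 × 4.25% × 194/365 = £2,462.2055
17 December 2024 – 14 March 2025: 88 days at 1.75% → £109,000 × 1.75% × 88/365 = £459.8904
15 March – 31 March 2025: 17 days at 0.8% → £109,000 × 0.8% × 17/365 = £40.6137
Total = £3,268.2082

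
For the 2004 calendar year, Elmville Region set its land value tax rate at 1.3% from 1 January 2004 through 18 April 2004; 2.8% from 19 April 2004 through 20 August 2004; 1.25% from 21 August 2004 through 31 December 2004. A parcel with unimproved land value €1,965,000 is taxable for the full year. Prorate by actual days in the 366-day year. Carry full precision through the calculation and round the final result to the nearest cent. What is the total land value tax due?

1 January – 18 April 2004: 109 days at 1.3% → €1,965,000 × 1.3% × 109/366 = €7,607.6639
19 April – 20 August 2004: 124 days at 2.8% → €1,965,000 × 2.8% × 124/366 = €18,640.6557
21 August – 31 December 2004: 133 days at 1.25% → €1,965,000 × 1.25% × 133/366 = €8,925.7172
Total = €35,174.0369

€35,174.04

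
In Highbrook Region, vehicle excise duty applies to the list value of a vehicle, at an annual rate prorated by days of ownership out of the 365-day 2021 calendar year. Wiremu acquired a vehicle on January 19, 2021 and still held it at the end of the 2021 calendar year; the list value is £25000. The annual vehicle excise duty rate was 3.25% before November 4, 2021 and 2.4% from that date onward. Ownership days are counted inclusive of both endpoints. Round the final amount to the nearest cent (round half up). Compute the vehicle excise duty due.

£738.66

January 19 – November 3, 2021: 289 days at 3.25% → £25000 × 3.25% × 289/365 = £643.3219
November 4 – December 31, 2021: 58 days at 2.4% → £25000 × 2.4% × 58/365 = £95.3425
Total = £738.6644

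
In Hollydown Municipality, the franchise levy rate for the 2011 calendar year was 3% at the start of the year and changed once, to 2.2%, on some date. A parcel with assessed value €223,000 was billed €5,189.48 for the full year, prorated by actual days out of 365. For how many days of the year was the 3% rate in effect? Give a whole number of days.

58 days

Let d = days at the first rate; then 365 − d days at the second rate.
€223,000 × [3%·d + 2.2%·(365−d)] / 365 = €5,189.48
Solving gives d = 58, so the new rate took effect on 28 Feb 2011.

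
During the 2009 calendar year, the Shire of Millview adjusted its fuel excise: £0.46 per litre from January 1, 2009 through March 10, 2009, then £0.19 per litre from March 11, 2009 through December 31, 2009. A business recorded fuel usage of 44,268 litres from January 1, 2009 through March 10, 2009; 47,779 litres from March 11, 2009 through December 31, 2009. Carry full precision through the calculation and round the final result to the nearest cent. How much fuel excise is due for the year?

January 1 – March 10, 2009: 44,268 litres at £0.46/litre → £20,363.28
March 11 – December 31, 2009: 47,779 litres at £0.19/litre → £9,078.01

£29,441.29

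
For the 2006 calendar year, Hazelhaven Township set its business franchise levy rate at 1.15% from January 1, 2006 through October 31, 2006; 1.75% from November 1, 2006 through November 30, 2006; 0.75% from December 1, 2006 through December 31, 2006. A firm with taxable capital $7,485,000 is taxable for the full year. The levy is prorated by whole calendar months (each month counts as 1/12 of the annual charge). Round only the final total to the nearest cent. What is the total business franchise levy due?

January 1 – October 31, 2006: 10 months at 1.15% → $7,485,000 × 1.15% × 10/12 = $71,731.2500
November 1 – November 30, 2006: 1 month at 1.75% → $7,485,000 × 1.75% × 1/12 = $10,915.6250
December 1 – December 31, 2006: 1 month at 0.75% → $7,485,000 × 0.75% × 1/12 = $4,678.1250
Total = $87,325.0000

$87,325.00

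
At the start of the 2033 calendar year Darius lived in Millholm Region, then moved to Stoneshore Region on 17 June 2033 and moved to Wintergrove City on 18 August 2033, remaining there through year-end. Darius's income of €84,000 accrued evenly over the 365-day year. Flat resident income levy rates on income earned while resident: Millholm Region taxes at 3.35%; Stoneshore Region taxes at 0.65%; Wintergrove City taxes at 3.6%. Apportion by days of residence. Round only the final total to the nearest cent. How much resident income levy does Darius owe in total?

€2,507.00

Millholm Region, 1 January – 16 June 2033: 167 days → €84,000 × 3.35% × 167/365 = €1,287.5014
Stoneshore Region, 17 June – 17 August 2033: 62 days → €84,000 × 0.65% × 62/365 = €92.7452
Wintergrove City, 18 August – 31 December 2033: 136 days → €84,000 × 3.6% × 136/365 = €1,126.7507
Total = €2,506.9973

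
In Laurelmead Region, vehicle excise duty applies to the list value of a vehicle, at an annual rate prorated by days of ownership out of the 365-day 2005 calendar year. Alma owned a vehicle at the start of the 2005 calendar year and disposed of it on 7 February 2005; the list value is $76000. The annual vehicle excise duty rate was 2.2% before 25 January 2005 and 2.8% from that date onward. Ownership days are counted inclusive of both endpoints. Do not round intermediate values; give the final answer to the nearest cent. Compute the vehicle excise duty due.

$191.56

1 January – 24 January 2005: 24 days at 2.2% → $76000 × 2.2% × 24/365 = $109.9397
25 January – 7 February 2005: 14 days at 2.8% → $76000 × 2.8% × 14/365 = $81.6219
Total = $191.5616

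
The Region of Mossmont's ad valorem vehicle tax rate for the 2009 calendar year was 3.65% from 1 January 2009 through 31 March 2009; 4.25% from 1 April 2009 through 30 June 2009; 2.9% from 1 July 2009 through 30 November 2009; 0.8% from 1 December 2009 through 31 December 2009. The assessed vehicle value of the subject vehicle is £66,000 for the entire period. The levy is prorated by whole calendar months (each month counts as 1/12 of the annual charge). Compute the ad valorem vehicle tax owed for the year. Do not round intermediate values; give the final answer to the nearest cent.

1 January – 31 March 2009: 3 months at 3.65% → £66,000 × 3.65% × 3/12 = £602.2500
1 April – 30 June 2009: 3 months at 4.25% → £66,000 × 4.25% × 3/12 = £701.2500
1 July – 30 November 2009: 5 months at 2.9% → £66,000 × 2.9% × 5/12 = £797.5000
1 December – 31 December 2009: 1 month at 0.8% → £66,000 × 0.8% × 1/12 = £44.0000
Total = £2,145.0000

£2,145.00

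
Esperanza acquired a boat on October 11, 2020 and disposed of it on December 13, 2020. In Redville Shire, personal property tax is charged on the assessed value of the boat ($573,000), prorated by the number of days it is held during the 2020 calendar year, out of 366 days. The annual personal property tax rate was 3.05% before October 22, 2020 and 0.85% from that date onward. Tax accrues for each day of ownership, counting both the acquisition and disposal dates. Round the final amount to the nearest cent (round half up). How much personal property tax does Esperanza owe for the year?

$1,230.54

October 11 – October 21, 2020: 11 days at 3.05% → $573,000 × 3.05% × 11/366 = $525.2500
October 22 – December 13, 2020: 53 days at 0.85% → $573,000 × 0.85% × 53/366 = $705.2910
Total = $1,230.5410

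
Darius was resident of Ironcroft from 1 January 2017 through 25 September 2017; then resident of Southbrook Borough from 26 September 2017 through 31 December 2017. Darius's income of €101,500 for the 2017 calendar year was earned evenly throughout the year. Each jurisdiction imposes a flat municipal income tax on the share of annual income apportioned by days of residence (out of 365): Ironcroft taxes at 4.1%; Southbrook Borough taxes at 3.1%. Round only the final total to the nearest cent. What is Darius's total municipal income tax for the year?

Ironcroft, 1 January – 25 September 2017: 268 days → €101,500 × 4.1% × 268/365 = €3,055.5671
Southbrook Borough, 26 September – 31 December 2017: 97 days → €101,500 × 3.1% × 97/365 = €836.1932
Total = €3,891.7603

€3,891.76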